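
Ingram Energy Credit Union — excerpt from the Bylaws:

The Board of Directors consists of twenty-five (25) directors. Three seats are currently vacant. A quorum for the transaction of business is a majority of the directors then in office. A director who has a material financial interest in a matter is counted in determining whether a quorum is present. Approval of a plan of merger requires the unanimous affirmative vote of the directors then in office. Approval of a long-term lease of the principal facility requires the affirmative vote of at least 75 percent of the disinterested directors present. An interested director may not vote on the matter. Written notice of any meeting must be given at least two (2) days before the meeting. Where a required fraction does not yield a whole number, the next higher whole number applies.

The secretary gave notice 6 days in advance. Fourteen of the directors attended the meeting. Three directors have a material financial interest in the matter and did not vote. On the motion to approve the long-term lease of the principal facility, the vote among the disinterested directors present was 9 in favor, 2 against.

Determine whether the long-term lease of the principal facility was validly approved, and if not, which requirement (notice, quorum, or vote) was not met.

Valid — all requirements satisfied.

Notice: 6 days given; 2 required (6 ≥ 2). Satisfied.
Quorum: 14 present (interested directors count toward quorum); quorum is 12. Satisfied.
Vote: the long-term lease of the principal facility requires three-fourths of the disinterested directors present (14 − 3 = 11). 3/4 of 11 = 8.25, rounded up to 9, so 9 affirmative votes are needed; 9 voted in favor. Satisfied.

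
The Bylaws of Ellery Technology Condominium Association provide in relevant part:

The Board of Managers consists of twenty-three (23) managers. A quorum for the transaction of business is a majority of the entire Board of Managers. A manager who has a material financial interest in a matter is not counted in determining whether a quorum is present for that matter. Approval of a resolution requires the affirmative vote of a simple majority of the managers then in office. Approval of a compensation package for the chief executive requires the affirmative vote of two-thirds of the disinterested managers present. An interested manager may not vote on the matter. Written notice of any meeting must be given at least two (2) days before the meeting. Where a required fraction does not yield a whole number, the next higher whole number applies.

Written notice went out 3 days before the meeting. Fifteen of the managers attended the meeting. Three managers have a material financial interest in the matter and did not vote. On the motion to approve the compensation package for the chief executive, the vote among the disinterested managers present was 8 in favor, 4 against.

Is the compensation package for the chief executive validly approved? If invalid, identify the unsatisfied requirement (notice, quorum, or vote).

Valid — all requirements satisfied.

Notice: 3 days given; 2 required (3 ≥ 2). Satisfied.
Quorum: 15 present, but the 3 interested managers do not count, leaving 12. Quorum is 12. Satisfied.
Vote: the compensation package for the chief executive requires two-thirds of the disinterested managers present (15 − 3 = 12). 2/3 of 12 = 8, so 8 affirmative votes are needed; 8 voted in favor. Satisfied.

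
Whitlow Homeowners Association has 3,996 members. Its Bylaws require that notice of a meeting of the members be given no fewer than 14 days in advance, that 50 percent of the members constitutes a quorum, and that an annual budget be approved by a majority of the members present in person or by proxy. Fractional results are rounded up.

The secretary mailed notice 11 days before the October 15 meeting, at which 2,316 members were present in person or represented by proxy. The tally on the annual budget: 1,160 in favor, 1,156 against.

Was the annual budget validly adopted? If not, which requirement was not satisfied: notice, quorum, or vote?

Invalid — notice requirement not satisfied.

Notice: 11 days given; 14 required. Not satisfied.
Quorum: 50% of 3,996 = 1,998; 2,316 present. Satisfied.
Vote: requires a majority of those present (2,316); a majority of 2316 is 1159, so 1,159 needed; 1,160 in favor. Satisfied.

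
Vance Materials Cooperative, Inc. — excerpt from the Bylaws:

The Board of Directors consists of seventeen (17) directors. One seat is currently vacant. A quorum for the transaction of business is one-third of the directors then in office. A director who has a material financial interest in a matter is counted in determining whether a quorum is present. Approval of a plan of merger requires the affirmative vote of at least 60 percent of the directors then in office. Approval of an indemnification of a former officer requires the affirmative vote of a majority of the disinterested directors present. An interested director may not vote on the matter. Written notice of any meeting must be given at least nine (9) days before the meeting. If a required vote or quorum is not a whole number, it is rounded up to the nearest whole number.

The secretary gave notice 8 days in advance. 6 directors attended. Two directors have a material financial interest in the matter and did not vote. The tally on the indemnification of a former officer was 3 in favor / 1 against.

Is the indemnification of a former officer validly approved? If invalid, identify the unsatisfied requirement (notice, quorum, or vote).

Invalid — notice requirement not satisfied.

Notice: 8 days given; 9 required (8 < 9). Not satisfied.
Quorum: 6 present (interested directors count toward quorum); quorum is 6. Satisfied.
Vote: the indemnification of a former officer requires a majority of the disinterested directors present (6 − 2 = 4). A majority of 4 is 3, so 3 affirmative votes are needed; 3 voted in favor. Satisfied.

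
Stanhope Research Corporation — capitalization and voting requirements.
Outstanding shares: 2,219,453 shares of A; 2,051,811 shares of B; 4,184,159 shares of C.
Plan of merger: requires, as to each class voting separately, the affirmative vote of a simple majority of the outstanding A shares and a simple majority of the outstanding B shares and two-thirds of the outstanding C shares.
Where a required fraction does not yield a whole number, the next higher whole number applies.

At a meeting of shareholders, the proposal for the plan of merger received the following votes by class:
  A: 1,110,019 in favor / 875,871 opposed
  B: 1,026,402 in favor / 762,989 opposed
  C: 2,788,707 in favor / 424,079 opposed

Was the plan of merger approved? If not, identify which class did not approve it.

A: a majority of 2219453 is 1109727; 1,109,727 required, 1,110,019 in favor — approved.
B: a majority of 2051811 is 1025906; 1,025,906 required, 1,026,402 in favor — approved.
C: 2/3 of 4184159 = 2789439.33, rounded up to 2789440; 2,789,440 required, 2,788,707 in favor — not approved.

Not approved — the C shares did not give the required vote.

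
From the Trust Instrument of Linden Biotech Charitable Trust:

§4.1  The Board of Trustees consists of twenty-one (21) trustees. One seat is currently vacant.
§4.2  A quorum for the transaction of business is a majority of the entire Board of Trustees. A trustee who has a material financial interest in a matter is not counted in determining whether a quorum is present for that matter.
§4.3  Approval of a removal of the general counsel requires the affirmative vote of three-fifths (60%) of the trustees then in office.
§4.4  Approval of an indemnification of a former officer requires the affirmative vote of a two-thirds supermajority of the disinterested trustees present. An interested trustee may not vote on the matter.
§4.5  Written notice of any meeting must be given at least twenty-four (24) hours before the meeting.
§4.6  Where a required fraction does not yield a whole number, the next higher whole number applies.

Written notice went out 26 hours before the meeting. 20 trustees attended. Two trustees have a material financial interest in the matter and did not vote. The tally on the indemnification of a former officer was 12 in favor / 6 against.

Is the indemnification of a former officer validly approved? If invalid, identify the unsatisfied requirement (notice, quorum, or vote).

Notice: 26 hours given; 24 required (26 ≥ 24). Satisfied.
Quorum: 20 present, but the 2 interested trustees do not count, leaving 18. Quorum is 11. Satisfied.
Vote: the indemnification of a former officer requires two-thirds of the disinterested trustees present (20 − 2 = 18). 2/3 of 18 = 12, so 12 affirmative votes are needed; 12 voted in favor. Satisfied.

Valid — all requirements satisfied.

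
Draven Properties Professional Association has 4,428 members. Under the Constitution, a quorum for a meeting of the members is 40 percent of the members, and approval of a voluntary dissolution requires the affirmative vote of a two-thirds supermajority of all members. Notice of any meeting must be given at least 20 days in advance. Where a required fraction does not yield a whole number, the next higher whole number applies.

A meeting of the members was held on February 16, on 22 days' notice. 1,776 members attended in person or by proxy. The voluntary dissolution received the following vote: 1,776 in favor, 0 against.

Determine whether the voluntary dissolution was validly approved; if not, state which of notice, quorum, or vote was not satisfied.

Notice: 22 days given; 20 required. Satisfied.
Quorum: 40% of 4,428 = 1,771.20, rounded up to 1,772; 1,776 present. Satisfied.
Vote: requires two-thirds of all members (4,428); 2/3 of 4428 = 2952, so 2,952 needed; 1,776 in favor. Not satisfied.

Invalid — vote requirement not satisfied.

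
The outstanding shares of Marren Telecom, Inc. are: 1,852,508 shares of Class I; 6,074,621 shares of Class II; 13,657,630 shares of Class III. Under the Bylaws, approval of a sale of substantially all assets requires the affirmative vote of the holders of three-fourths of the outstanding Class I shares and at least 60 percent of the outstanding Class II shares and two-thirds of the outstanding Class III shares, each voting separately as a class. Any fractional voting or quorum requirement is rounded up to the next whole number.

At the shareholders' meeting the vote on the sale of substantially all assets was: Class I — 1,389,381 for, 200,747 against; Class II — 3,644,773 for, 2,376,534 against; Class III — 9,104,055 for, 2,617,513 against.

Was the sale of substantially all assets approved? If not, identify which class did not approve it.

Not approved — the Class III shares did not give the required vote.

Class I: 3/4 of 1852508 = 1389381; 1,389,381 required, 1,389,381 in favor — approved.
Class II: 3/5 of 6074621 = 3644772.60, rounded up to 3644773; 3,644,773 required, 3,644,773 in favor — approved.
Class III: 2/3 of 13657630 = 9105086.67, rounded up to 9105087; 9,105,087 required, 9,104,055 in favor — not approved.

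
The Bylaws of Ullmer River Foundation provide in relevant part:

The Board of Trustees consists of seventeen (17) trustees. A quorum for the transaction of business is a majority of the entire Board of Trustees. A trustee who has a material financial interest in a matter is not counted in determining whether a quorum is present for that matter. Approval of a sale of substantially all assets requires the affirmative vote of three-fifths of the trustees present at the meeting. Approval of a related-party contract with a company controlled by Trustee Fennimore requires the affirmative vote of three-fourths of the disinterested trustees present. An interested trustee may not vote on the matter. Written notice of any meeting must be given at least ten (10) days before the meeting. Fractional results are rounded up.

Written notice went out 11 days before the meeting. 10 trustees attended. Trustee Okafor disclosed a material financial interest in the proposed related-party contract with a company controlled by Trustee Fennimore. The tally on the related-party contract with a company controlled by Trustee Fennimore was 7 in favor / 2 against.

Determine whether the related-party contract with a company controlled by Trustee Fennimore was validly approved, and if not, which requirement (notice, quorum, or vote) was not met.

Valid — all requirements satisfied.

Notice: 11 days given; 10 required (11 ≥ 10). Satisfied.
Quorum: 10 present, but the 1 interested trustee does not count, leaving 9. Quorum is 9. Satisfied.
Vote: the related-party contract with a company controlled by Trustee Fennimore requires three-fourths of the disinterested trustees present (10 − 1 = 9). 3/4 of 9 = 6.75, rounded up to 7, so 7 affirmative votes are needed; 7 voted in favor. Satisfied.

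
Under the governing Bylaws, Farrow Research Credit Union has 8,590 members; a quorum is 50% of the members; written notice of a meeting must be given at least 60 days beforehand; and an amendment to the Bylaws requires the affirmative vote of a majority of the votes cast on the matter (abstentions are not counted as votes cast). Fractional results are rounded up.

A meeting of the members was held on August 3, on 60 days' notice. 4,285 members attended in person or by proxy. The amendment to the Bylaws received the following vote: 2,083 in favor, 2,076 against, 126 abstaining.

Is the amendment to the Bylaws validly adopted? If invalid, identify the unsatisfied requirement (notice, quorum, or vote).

Notice: 60 days given; 60 required. Satisfied.
Quorum: 50% of 8,590 = 4,295; 4,285 present. Not satisfied.
Vote: requires a majority of the votes cast (4,285 − 126 abstaining = 4,159); a majority of 4159 is 2080, so 2,080 needed; 2,083 in favor. Satisfied.

Invalid — quorum requirement not satisfied.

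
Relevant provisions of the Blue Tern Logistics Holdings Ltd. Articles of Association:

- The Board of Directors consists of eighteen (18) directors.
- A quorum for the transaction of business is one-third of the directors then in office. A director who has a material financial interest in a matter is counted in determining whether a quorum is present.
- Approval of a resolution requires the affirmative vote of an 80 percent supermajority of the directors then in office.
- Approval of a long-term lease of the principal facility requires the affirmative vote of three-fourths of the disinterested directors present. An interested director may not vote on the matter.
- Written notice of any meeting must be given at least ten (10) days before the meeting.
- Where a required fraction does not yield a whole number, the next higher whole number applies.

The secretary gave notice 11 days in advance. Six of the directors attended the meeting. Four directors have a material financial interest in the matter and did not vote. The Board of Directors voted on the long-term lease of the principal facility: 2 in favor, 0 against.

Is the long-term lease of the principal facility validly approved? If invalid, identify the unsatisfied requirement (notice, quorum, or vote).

Valid — all requirements satisfied.

Notice: 11 days given; 10 required (11 ≥ 10). Satisfied.
Quorum: 6 present (interested directors count toward quorum); quorum is 6. Satisfied.
Vote: the long-term lease of the principal facility requires three-fourths of the disinterested directors present (6 − 4 = 2). 3/4 of 2 = 1.50, rounded up to 2, so 2 affirmative votes are needed; 2 voted in favor. Satisfied.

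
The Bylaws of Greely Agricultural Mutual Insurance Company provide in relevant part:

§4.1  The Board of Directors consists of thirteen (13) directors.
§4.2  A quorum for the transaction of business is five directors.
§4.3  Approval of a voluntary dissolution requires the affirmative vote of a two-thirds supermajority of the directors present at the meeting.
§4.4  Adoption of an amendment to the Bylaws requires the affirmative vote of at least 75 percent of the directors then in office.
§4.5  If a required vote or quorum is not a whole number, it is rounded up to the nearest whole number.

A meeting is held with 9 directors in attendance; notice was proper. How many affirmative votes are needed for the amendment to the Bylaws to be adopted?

10

The amendment to the Bylaws requires three-fourths of the directors then in office (13).
3/4 of 13 = 9.75, rounded up to 10.
(Only 9 can vote, so the amendment to the Bylaws cannot pass at this meeting, but the required vote is still 10.)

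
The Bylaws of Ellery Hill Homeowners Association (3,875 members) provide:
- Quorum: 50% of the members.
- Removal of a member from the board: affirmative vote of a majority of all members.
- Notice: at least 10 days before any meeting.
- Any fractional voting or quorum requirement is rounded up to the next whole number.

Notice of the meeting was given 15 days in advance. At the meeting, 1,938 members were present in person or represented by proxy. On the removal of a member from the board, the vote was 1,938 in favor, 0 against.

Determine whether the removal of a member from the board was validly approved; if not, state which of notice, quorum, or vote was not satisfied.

Valid — all requirements satisfied.

Notice: 15 days given; 10 required. Satisfied.
Quorum: 50% of 3,875 = 1,937.50, rounded up to 1,938; 1,938 present. Satisfied.
Vote: requires a majority of all members (3,875); a majority of 3875 is 1938, so 1,938 needed; 1,938 in favor. Satisfied.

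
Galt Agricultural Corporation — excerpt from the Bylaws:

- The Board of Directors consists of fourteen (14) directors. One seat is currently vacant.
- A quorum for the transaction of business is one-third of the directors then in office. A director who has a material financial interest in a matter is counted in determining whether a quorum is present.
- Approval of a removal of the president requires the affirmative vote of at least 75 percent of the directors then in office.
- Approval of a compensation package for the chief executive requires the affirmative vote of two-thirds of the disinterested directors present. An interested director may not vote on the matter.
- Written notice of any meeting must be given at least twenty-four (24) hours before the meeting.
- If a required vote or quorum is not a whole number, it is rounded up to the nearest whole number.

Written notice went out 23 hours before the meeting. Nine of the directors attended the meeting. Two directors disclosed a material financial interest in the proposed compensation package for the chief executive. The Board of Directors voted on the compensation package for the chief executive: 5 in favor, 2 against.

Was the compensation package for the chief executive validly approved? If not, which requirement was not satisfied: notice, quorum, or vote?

Invalid — notice requirement not satisfied.

Notice: 23 hours given; 24 required (23 < 24). Not satisfied.
Quorum: 9 present (interested directors count toward quorum); quorum is 5. Satisfied.
Vote: the compensation package for the chief executive requires two-thirds of the disinterested directors present (9 − 2 = 7). 2/3 of 7 = 4.67, rounded up to 5, so 5 affirmative votes are needed; 5 voted in favor. Satisfied.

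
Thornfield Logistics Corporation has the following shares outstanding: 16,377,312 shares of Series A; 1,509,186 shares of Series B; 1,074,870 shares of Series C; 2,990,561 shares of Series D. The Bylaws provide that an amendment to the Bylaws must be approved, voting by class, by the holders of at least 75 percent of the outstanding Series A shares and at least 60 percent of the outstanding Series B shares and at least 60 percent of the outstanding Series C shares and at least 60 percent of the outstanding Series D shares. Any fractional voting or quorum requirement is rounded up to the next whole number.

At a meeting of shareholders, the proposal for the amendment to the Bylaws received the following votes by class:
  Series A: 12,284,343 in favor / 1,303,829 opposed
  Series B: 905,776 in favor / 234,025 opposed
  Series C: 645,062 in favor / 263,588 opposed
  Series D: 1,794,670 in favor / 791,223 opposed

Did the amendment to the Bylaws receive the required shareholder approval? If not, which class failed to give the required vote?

Series A: 3/4 of 16377312 = 12282984; 12,282,984 required, 12,284,343 in favor — approved.
Series B: 3/5 of 1509186 = 905511.60, rounded up to 905512; 905,512 required, 905,776 in favor — approved.
Series C: 3/5 of 1074870 = 644922; 644,922 required, 645,062 in favor — approved.
Series D: 3/5 of 2990561 = 1794336.60, rounded up to 1794337; 1,794,337 required, 1,794,670 in favor — approved.

Approved — every class gave the required vote.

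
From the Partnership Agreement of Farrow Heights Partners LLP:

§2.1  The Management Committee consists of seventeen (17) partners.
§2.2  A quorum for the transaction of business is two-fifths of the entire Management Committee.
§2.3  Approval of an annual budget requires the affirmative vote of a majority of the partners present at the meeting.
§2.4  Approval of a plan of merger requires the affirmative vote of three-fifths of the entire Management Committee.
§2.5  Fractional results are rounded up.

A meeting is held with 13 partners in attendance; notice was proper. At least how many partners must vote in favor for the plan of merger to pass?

The plan of merger requires three-fifths of the entire Management Committee (17).
3/5 of 17 = 10.20, rounded up to 11.

11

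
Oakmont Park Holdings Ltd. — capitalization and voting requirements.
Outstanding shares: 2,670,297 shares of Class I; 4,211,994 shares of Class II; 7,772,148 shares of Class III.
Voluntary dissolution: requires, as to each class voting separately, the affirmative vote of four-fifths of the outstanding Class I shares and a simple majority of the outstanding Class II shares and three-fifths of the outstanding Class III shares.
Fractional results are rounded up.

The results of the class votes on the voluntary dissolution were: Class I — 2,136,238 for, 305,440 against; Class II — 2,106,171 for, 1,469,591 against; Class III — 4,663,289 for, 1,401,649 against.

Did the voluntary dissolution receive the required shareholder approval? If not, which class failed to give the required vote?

Approved — every class gave the required vote.

Class I: 4/5 of 2670297 = 2136237.60, rounded up to 2136238; 2,136,238 required, 2,136,238 in favor — approved.
Class II: a majority of 4211994 is 2105998; 2,105,998 required, 2,106,171 in favor — approved.
Class III: 3/5 of 7772148 = 4663288.80, rounded up to 4663289; 4,663,289 required, 4,663,289 in favor — approved.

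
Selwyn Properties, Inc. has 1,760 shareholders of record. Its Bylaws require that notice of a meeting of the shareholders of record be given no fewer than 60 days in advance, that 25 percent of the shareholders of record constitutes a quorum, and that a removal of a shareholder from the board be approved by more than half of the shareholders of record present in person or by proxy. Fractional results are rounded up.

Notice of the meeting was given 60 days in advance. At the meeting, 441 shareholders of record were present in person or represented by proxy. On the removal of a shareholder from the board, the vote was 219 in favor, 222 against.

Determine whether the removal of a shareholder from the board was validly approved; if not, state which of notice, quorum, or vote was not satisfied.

Notice: 60 days given; 60 required. Satisfied.
Quorum: 25% of 1,760 = 440; 441 present. Satisfied.
Vote: requires a majority of those present (441); a majority of 441 is 221, so 221 needed; 219 in favor. Not satisfied.

Invalid — vote requirement not satisfied.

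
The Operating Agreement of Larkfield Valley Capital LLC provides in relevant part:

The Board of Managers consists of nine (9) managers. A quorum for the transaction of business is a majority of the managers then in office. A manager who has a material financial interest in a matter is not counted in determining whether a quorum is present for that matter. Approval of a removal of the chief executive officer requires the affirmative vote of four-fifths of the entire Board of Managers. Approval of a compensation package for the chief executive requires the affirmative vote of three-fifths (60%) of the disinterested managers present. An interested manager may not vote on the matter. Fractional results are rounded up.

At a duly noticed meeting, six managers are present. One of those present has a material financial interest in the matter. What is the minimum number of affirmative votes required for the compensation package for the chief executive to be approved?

The compensation package for the chief executive requires three-fifths of the disinterested managers present (6 − 1 = 5).
3/5 of 5 = 3.

3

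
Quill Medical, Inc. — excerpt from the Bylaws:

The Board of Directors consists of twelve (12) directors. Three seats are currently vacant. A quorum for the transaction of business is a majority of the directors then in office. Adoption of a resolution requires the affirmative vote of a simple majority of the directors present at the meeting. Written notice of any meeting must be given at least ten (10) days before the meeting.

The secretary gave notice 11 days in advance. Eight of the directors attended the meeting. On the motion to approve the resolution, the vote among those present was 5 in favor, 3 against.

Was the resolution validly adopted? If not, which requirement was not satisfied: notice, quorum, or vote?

Valid — all requirements satisfied.

Notice: 11 days given; 10 required (11 ≥ 10). Satisfied.
Quorum: 8 present; quorum is 5. Satisfied.
Vote: the resolution requires a majority of the directors present (8). A majority of 8 is 5, so 5 affirmative votes are needed; 5 voted in favor. Satisfied.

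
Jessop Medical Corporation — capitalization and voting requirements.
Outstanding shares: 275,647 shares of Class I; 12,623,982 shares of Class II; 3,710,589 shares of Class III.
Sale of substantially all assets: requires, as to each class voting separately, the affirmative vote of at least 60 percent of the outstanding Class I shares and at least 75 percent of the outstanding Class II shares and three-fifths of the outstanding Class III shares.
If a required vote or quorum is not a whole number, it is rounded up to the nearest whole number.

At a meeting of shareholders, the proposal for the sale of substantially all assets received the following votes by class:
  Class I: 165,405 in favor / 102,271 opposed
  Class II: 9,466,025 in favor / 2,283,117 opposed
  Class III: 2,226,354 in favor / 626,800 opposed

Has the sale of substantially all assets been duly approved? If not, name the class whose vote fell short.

Class I: 3/5 of 275647 = 165388.20, rounded up to 165389; 165,389 required, 165,405 in favor — approved.
Class II: 3/4 of 12623982 = 9467986.50, rounded up to 9467987; 9,467,987 required, 9,466,025 in favor — not approved.
Class III: 3/5 of 3710589 = 2226353.40, rounded up to 2226354; 2,226,354 required, 2,226,354 in favor — approved.

Not approved — the Class II shares did not give the required vote.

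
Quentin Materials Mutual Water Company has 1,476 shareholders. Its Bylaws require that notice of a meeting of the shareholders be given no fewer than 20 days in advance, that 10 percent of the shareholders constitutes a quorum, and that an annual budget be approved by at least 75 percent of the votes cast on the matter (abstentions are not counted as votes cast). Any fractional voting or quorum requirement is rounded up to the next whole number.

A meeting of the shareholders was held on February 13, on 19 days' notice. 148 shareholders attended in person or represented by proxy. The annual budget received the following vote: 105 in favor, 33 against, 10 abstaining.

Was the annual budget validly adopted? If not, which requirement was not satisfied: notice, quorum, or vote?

Invalid — notice requirement not satisfied.

Notice: 19 days given; 20 required. Not satisfied.
Quorum: 10% of 1,476 = 147.60, rounded up to 148; 148 present. Satisfied.
Vote: requires three-fourths of the votes cast (148 − 10 abstaining = 138); 3/4 of 138 = 103.50, rounded up to 104, so 104 needed; 105 in favor. Satisfied.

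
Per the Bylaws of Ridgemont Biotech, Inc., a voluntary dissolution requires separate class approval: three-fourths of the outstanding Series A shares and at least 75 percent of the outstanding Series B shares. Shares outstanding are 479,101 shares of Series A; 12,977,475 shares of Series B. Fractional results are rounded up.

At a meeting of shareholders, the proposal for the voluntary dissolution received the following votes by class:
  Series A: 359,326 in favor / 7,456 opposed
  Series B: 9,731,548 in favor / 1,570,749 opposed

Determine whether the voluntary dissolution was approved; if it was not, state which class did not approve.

Not approved — the Series B shares did not give the required vote.

Series A: 3/4 of 479101 = 359325.75, rounded up to 359326; 359,326 required, 359,326 in favor — approved.
Series B: 3/4 of 12977475 = 9733106.25, rounded up to 9733107; 9,733,107 required, 9,731,548 in favor — not approved.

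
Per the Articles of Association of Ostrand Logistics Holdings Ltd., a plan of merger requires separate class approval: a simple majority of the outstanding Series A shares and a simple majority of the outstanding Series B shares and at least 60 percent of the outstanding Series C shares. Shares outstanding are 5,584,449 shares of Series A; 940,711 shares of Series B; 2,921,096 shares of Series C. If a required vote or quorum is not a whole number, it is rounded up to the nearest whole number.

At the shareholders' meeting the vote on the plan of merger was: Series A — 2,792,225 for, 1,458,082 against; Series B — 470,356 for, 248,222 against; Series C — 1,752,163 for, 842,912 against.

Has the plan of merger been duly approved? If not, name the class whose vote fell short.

Series A: a majority of 5584449 is 2792225; 2,792,225 required, 2,792,225 in favor — approved.
Series B: a majority of 940711 is 470356; 470,356 required, 470,356 in favor — approved.
Series C: 3/5 of 2921096 = 1752657.60, rounded up to 1752658; 1,752,658 required, 1,752,163 in favor — not approved.

Not approved — the Series C shares did not give the required vote.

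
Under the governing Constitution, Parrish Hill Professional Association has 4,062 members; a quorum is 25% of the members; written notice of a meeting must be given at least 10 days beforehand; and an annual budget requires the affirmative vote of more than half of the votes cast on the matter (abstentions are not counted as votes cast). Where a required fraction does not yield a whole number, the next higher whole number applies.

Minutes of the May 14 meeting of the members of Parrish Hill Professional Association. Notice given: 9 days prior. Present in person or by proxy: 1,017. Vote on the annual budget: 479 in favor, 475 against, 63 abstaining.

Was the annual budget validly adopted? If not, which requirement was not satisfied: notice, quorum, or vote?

Invalid — notice requirement not satisfied.

Notice: 9 days given; 10 required. Not satisfied.
Quorum: 25% of 4,062 = 1,015.50, rounded up to 1,016; 1,017 present. Satisfied.
Vote: requires a majority of the votes cast (1,017 − 63 abstaining = 954); a majority of 954 is 478, so 478 needed; 479 in favor. Satisfied.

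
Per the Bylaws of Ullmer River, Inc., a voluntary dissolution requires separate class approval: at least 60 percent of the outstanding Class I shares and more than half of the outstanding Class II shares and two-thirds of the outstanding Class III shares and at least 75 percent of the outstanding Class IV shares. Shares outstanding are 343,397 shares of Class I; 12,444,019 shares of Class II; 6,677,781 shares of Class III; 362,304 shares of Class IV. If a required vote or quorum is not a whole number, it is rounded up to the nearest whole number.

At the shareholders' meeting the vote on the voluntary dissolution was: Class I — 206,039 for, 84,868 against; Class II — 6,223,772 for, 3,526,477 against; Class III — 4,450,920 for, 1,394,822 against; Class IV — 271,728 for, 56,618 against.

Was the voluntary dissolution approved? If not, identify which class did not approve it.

Class I: 3/5 of 343397 = 206038.20, rounded up to 206039; 206,039 required, 206,039 in favor — approved.
Class II: a majority of 12444019 is 6222010; 6,222,010 required, 6,223,772 in favor — approved.
Class III: 2/3 of 6677781 = 4451854; 4,451,854 required, 4,450,920 in favor — not approved.
Class IV: 3/4 of 362304 = 271728; 271,728 required, 271,728 in favor — approved.

Not approved — the Class III shares did not give the required vote.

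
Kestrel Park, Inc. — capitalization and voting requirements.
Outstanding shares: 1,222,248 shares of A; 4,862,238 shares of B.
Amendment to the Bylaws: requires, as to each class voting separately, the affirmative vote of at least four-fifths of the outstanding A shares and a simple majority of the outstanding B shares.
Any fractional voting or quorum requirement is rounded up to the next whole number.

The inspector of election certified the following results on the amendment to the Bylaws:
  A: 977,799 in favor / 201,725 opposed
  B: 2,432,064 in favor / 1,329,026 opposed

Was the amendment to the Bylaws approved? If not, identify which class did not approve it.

A: 4/5 of 1222248 = 977798.40, rounded up to 977799; 977,799 required, 977,799 in favor — approved.
B: a majority of 4862238 is 2431120; 2,431,120 required, 2,432,064 in favor — approved.

Approved — every class gave the required vote.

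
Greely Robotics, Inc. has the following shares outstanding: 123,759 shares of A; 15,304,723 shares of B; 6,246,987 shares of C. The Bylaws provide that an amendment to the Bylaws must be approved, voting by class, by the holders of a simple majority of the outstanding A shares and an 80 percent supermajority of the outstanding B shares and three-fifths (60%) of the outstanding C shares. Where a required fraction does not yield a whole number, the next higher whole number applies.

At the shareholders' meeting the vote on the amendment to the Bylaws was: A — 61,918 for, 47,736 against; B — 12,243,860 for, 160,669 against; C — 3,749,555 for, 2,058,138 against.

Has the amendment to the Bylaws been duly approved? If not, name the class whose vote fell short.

A: a majority of 123759 is 61880; 61,880 required, 61,918 in favor — approved.
B: 4/5 of 15304723 = 12243778.40, rounded up to 12243779; 12,243,779 required, 12,243,860 in favor — approved.
C: 3/5 of 6246987 = 3748192.20, rounded up to 3748193; 3,748,193 required, 3,749,555 in favor — approved.

Approved — every class gave the required vote.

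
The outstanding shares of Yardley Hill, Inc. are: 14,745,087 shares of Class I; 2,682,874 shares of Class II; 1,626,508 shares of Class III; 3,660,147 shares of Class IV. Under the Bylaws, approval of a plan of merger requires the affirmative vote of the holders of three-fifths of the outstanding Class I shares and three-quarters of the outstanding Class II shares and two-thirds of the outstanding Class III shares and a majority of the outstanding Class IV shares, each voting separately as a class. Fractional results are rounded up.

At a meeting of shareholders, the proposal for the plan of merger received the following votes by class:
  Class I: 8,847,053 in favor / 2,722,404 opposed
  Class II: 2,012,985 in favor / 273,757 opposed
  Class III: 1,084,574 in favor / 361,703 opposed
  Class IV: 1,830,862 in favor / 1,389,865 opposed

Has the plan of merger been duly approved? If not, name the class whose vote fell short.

Approved — every class gave the required vote.

Class I: 3/5 of 14745087 = 8847052.20, rounded up to 8847053; 8,847,053 required, 8,847,053 in favor — approved.
Class II: 3/4 of 2682874 = 2012155.50, rounded up to 2012156; 2,012,156 required, 2,012,985 in favor — approved.
Class III: 2/3 of 1626508 = 1084338.67, rounded up to 1084339; 1,084,339 required, 1,084,574 in favor — approved.
Class IV: a majority of 3660147 is 1830074; 1,830,074 required, 1,830,862 in favor — approved.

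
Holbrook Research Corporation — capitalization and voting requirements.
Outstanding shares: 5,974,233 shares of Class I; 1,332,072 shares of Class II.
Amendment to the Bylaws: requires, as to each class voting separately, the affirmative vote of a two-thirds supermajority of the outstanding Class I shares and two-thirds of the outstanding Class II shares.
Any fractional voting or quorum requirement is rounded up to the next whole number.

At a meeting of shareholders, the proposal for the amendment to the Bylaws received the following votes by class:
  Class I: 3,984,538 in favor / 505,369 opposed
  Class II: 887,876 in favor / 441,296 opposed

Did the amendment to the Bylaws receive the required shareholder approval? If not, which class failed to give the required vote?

Class I: 2/3 of 5974233 = 3982822; 3,982,822 required, 3,984,538 in favor — approved.
Class II: 2/3 of 1332072 = 888048; 888,048 required, 887,876 in favor — not approved.

Not approved — the Class II shares did not give the required vote.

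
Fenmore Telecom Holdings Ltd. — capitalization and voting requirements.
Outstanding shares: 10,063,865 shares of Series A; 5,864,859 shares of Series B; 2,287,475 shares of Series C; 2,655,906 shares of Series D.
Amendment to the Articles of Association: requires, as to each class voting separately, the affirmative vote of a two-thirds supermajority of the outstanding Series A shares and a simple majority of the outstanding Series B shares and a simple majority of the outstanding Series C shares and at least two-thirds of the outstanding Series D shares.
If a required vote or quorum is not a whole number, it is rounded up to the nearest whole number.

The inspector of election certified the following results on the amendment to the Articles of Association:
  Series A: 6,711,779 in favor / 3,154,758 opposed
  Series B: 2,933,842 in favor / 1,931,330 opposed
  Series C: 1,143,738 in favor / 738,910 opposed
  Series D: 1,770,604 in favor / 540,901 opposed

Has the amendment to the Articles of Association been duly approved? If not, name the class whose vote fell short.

Series A: 2/3 of 10063865 = 6709243.33, rounded up to 6709244; 6,709,244 required, 6,711,779 in favor — approved.
Series B: a majority of 5864859 is 2932430; 2,932,430 required, 2,933,842 in favor — approved.
Series C: a majority of 2287475 is 1143738; 1,143,738 required, 1,143,738 in favor — approved.
Series D: 2/3 of 2655906 = 1770604; 1,770,604 required, 1,770,604 in favor — approved.

Approved — every class gave the required vote.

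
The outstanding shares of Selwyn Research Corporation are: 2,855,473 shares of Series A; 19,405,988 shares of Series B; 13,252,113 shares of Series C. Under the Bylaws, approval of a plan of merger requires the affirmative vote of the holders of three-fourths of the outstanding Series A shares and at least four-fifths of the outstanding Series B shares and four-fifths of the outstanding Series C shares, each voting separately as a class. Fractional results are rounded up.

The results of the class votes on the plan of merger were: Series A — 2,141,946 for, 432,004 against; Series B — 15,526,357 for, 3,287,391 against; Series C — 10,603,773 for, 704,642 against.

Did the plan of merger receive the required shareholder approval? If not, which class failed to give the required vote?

Series A: 3/4 of 2855473 = 2141604.75, rounded up to 2141605; 2,141,605 required, 2,141,946 in favor — approved.
Series B: 4/5 of 19405988 = 15524790.40, rounded up to 15524791; 15,524,791 required, 15,526,357 in favor — approved.
Series C: 4/5 of 13252113 = 10601690.40, rounded up to 10601691; 10,601,691 required, 10,603,773 in favor — approved.

Approved — every class gave the required vote.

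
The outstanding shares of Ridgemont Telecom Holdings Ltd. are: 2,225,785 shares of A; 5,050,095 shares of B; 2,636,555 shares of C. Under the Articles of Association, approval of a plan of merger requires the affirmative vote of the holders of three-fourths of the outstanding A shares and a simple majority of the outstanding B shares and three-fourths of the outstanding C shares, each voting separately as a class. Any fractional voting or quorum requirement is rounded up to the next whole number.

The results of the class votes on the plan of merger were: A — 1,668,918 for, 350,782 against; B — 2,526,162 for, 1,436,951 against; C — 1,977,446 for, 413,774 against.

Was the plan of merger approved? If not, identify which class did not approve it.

Not approved — the A shares did not give the required vote.

A: 3/4 of 2225785 = 1669338.75, rounded up to 1669339; 1,669,339 required, 1,668,918 in favor — not approved.
B: a majority of 5050095 is 2525048; 2,525,048 required, 2,526,162 in favor — approved.
C: 3/4 of 2636555 = 1977416.25, rounded up to 1977417; 1,977,417 required, 1,977,446 in favor — approved.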